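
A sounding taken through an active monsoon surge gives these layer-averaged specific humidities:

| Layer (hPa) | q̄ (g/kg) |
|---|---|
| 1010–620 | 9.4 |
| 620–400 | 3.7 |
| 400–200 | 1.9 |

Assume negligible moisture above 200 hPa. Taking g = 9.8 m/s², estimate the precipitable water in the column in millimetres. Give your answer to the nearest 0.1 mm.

Precipitable water is the column-integrated vapour mass per unit area: PW = (1/g) Σ q̄ Δp, with q in kg/kg and Δp in Pa (1 kg/m² of water = 1 mm).
Layer 1010–620 hPa: Δp = 390 hPa = 39000 Pa, q̄ = 0.0094 kg/kg → 0.0094 × 39000 / 9.8 = 37.41 mm
Layer 620–400 hPa: Δp = 220 hPa = 22000 Pa, q̄ = 0.0037 kg/kg → 0.0037 × 22000 / 9.8 = 8.31 mm
Layer 400–200 hPa: Δp = 200 hPa = 20000 Pa, q̄ = 0.0019 kg/kg → 0.0019 × 20000 / 9.8 = 3.88 mm
PW = 37.41 + 8.31 + 3.88 = 49.60 ≈ 49.6 mm.

PW ≈ 49.6 mm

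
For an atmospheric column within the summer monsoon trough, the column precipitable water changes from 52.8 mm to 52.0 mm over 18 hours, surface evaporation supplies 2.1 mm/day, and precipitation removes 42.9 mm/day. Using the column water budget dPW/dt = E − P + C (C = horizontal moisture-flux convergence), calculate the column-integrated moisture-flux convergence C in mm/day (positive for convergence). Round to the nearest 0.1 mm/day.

dPW/dt = (52.0 − 52.8) mm / (18/24 day) = -1.067 mm/day.
C = dPW/dt − E + P = (-1.067) − 2.1 + 42.9 = 39.7 mm/day.

C ≈ 39.7 mm/day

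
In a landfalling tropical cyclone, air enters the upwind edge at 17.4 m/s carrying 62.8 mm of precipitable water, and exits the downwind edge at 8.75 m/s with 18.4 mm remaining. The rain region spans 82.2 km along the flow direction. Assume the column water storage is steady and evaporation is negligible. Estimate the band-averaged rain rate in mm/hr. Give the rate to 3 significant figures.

Column moisture flux per unit crosswind length is F = V × PW.
Inflow: F_in = 17.4 × 62.8 = 1092.72 mm·m/s
Outflow: F_out = 8.75 × 18.4 = 161 mm·m/s
Steady-state rate R = (F_in − F_out)/L = (1092.72 − 161) / 82200 m = 1.133e-02 mm/s.
R = 1.133e-02 × 3600 = 40.8 mm/hr.

R ≈ 40.8 mm/hr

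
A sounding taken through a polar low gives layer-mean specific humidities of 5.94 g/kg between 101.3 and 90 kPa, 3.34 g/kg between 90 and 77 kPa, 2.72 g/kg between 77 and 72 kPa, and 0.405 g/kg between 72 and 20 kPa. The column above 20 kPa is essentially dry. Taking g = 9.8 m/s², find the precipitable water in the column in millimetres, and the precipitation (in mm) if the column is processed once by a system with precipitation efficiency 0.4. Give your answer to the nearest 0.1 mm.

Precipitable water is the column-integrated vapour mass per unit area: PW = (1/g) Σ q̄ Δp, with q in kg/kg and Δp in Pa (1 kg/m² of water = 1 mm).
Layer 101.3–90 kPa: Δp = 113 hPa = 11300 Pa, q̄ = 0.00594 kg/kg → 0.00594 × 11300 / 9.8 = 6.85 mm
Layer 90–77 kPa: Δp = 130 hPa = 13000 Pa, q̄ = 0.00334 kg/kg → 0.00334 × 13000 / 9.8 = 4.43 mm
Layer 77–72 kPa: Δp = 50 hPa = 5000 Pa, q̄ = 0.00272 kg/kg → 0.00272 × 5000 / 9.8 = 1.39 mm
Layer 72–20 kPa: Δp = 520 hPa = 52000 Pa, q̄ = 0.000405 kg/kg → 0.000405 × 52000 / 9.8 = 2.15 mm
PW = 6.85 + 4.43 + 1.39 + 2.15 = 14.82 ≈ 14.8 mm.
Precipitation = ε × PW = 0.4 × 14.8 = 5.9 mm.

PW ≈ 14.8 mm; precipitation ≈ 5.9 mm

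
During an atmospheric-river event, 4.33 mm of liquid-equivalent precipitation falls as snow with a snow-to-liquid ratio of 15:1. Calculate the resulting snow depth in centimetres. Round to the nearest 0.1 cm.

Snow depth = liquid × ratio = 4.33 mm × 15 = 64.95 mm = 6.5 cm.

snow depth ≈ 6.5 cm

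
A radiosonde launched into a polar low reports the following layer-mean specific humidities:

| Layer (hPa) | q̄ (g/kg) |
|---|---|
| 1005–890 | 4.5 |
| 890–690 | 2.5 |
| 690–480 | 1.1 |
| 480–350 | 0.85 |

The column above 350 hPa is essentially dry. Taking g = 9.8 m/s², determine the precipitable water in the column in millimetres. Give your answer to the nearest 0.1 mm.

Precipitable water is the column-integrated vapour mass per unit area: PW = (1/g) Σ q̄ Δp, with q in kg/kg and Δp in Pa (1 kg/m² of water = 1 mm).
Layer 1005–890 hPa: Δp = 115 hPa = 11500 Pa, q̄ = 0.0045 kg/kg → 0.0045 × 11500 / 9.8 = 5.28 mm
Layer 890–690 hPa: Δp = 200 hPa = 20000 Pa, q̄ = 0.0025 kg/kg → 0.0025 × 20000 / 9.8 = 5.10 mm
Layer 690–480 hPa: Δp = 210 hPa = 21000 Pa, q̄ = 0.0011 kg/kg → 0.0011 × 21000 / 9.8 = 2.36 mm
Layer 480–350 hPa: Δp = 130 hPa = 13000 Pa, q̄ = 0.00085 kg/kg → 0.00085 × 13000 / 9.8 = 1.13 mm
PW = 5.28 + 5.10 + 2.36 + 1.13 = 13.87 ≈ 13.9 mm.

PW ≈ 13.9 mm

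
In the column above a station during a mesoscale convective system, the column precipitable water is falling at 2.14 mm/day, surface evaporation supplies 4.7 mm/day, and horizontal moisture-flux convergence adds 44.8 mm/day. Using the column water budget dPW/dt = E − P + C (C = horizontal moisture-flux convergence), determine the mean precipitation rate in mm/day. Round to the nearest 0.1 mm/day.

P ≈ 51.6 mm/day

dPW/dt = -2.14 mm/day.
P = E + C − dPW/dt = 4.7 + (44.8) − (-2.14) = 51.6 mm/day.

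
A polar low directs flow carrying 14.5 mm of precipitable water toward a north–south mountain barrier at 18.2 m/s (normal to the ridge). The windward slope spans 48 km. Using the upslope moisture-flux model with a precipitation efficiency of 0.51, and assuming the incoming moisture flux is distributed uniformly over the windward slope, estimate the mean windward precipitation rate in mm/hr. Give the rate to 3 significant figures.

Incoming column moisture flux per unit ridge length: F = V × PW = 18.2 × 14.5 = 263.9 mm·m/s.
Spread over the 48 km slope with efficiency ε = 0.51: R = ε·F/W = 0.51 × 263.9 / 48000 m = 2.804e-03 mm/s.
R = 2.804e-03 × 3600 = 10.1 mm/hr.

R ≈ 10.1 mm/hr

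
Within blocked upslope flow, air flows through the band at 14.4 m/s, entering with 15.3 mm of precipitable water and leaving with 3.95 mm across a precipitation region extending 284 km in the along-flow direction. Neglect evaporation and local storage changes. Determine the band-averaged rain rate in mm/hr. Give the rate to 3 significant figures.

Column moisture flux per unit crosswind length is F = V × PW.
Inflow: F_in = 14.4 × 15.3 = 220.32 mm·m/s
Outflow: F_out = 14.4 × 3.95 = 56.88 mm·m/s
Steady-state rate R = (F_in − F_out)/L = (220.32 − 56.88) / 284000 m = 5.755e-04 mm/s.
R = 5.755e-04 × 3600 = 2.07 mm/hr.

R ≈ 2.07 mm/hr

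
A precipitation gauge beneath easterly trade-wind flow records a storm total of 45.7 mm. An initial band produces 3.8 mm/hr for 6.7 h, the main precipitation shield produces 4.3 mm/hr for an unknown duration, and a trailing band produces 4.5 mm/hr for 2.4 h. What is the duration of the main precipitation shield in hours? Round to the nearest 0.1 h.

Known phases: 3.8 × 6.7 + 4.5 × 2.4 = 25.46 + 10.8 = 36.26 mm.
Remaining depth = 45.7 − 36.26 = 9.44 mm.
Duration = 9.44 / 4.3 = 2.2 h.

duration ≈ 2.2 h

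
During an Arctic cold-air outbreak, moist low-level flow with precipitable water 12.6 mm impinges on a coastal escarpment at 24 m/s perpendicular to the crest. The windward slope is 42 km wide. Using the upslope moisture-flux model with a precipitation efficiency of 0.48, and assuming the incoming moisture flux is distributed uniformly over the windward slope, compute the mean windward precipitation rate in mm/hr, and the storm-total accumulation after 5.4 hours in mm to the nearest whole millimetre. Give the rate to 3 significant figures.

R ≈ 12.4 mm/hr; total ≈ 67 mm

Incoming column moisture flux per unit ridge length: F = V × PW = 24 × 12.6 = 302.4 mm·m/s.
Spread over the 42 km slope with efficiency ε = 0.48: R = ε·F/W = 0.48 × 302.4 / 42000 m = 3.456e-03 mm/s.
R = 3.456e-03 × 3600 = 12.4 mm/hr.
Over 5.4 h: total = 12.4 × 5.4 = 66.96 ≈ 67 mm.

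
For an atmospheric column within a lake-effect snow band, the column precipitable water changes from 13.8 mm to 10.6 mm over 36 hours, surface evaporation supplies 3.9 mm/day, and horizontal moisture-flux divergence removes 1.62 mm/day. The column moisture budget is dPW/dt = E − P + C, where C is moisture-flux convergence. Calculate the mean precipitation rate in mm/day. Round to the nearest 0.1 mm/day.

dPW/dt = (10.6 − 13.8) mm / (36/24 day) = -2.133 mm/day.
P = E + C − dPW/dt = 3.9 + (-1.62) − (-2.133) = 4.4 mm/day.

P ≈ 4.4 mm/day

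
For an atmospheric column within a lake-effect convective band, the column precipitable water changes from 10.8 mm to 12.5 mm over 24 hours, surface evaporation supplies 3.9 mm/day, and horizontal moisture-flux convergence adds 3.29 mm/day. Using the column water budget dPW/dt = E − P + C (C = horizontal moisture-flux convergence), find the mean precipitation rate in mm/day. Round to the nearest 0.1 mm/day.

dPW/dt = (12.5 − 10.8) mm / (24/24 day) = +1.700 mm/day.
P = E + C − dPW/dt = 3.9 + (3.29) − (+1.700) = 5.5 mm/day.

P ≈ 5.5 mm/day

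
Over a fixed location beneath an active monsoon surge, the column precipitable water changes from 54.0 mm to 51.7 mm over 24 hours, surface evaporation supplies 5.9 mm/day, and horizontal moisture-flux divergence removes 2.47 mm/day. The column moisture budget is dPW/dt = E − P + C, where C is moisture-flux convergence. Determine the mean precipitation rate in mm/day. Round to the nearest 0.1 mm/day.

P ≈ 5.7 mm/day

dPW/dt = (51.7 − 54.0) mm / (24/24 day) = -2.300 mm/day.
P = E + C − dPW/dt = 5.9 + (-2.47) − (-2.300) = 5.7 mm/day.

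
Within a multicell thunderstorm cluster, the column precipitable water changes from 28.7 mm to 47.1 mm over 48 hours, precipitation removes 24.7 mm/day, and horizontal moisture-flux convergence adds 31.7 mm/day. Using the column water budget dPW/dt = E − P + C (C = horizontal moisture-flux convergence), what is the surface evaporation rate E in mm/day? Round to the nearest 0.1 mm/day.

dPW/dt = (47.1 − 28.7) mm / (48/24 day) = +9.200 mm/day.
E = dPW/dt + P − C = (+9.200) + 24.7 − (31.7) = 2.2 mm/day.

E ≈ 2.2 mm/day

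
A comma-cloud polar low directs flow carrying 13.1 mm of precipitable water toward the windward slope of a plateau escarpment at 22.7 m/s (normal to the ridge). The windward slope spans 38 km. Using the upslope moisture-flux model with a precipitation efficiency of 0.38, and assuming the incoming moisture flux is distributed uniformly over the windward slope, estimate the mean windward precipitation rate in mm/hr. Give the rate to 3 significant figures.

Incoming column moisture flux per unit ridge length: F = V × PW = 22.7 × 13.1 = 297.37 mm·m/s.
Spread over the 38 km slope with efficiency ε = 0.38: R = ε·F/W = 0.38 × 297.37 / 38000 m = 2.974e-03 mm/s.
R = 2.974e-03 × 3600 = 10.7 mm/hr.

R ≈ 10.7 mm/hr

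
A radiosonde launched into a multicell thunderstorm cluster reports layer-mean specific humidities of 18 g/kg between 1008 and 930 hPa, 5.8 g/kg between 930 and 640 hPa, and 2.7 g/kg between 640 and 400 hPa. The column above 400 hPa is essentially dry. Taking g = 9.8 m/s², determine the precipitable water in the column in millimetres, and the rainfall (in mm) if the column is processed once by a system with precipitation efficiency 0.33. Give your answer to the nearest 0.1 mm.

Precipitable water is the column-integrated vapour mass per unit area: PW = (1/g) Σ q̄ Δp, with q in kg/kg and Δp in Pa (1 kg/m² of water = 1 mm).
Layer 1008–930 hPa: Δp = 78 hPa = 7800 Pa, q̄ = 0.018 kg/kg → 0.018 × 7800 / 9.8 = 14.33 mm
Layer 930–640 hPa: Δp = 290 hPa = 29000 Pa, q̄ = 0.0058 kg/kg → 0.0058 × 29000 / 9.8 = 17.16 mm
Layer 640–400 hPa: Δp = 240 hPa = 24000 Pa, q̄ = 0.0027 kg/kg → 0.0027 × 24000 / 9.8 = 6.61 mm
PW = 14.33 + 17.16 + 6.61 = 38.10 ≈ 38.1 mm.
Rainfall = ε × PW = 0.33 × 38.1 = 12.6 mm.

PW ≈ 38.1 mm; rainfall ≈ 12.6 mm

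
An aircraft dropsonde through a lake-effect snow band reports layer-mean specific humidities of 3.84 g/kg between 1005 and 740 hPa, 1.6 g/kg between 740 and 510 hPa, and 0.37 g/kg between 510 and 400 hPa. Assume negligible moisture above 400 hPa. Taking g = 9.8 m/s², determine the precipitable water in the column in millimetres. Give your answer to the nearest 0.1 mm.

PW ≈ 14.6 mm

Precipitable water is the column-integrated vapour mass per unit area: PW = (1/g) Σ q̄ Δp, with q in kg/kg and Δp in Pa (1 kg/m² of water = 1 mm).
Layer 1005–740 hPa: Δp = 265 hPa = 26500 Pa, q̄ = 0.00384 kg/kg → 0.00384 × 26500 / 9.8 = 10.38 mm
Layer 740–510 hPa: Δp = 230 hPa = 23000 Pa, q̄ = 0.0016 kg/kg → 0.0016 × 23000 / 9.8 = 3.76 mm
Layer 510–400 hPa: Δp = 110 hPa = 11000 Pa, q̄ = 0.00037 kg/kg → 0.00037 × 11000 / 9.8 = 0.42 mm
PW = 10.38 + 3.76 + 0.42 = 14.56 ≈ 14.6 mm.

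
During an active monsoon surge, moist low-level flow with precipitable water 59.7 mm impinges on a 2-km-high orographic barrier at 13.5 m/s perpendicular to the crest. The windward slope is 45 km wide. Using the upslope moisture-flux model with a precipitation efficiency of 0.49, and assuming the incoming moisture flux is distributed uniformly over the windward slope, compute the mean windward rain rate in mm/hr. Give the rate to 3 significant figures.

R ≈ 31.6 mm/hr

Incoming column moisture flux per unit ridge length: F = V × PW = 13.5 × 59.7 = 805.95 mm·m/s.
Spread over the 45 km slope with efficiency ε = 0.49: R = ε·F/W = 0.49 × 805.95 / 45000 m = 8.776e-03 mm/s.
R = 8.776e-03 × 3600 = 31.6 mm/hr.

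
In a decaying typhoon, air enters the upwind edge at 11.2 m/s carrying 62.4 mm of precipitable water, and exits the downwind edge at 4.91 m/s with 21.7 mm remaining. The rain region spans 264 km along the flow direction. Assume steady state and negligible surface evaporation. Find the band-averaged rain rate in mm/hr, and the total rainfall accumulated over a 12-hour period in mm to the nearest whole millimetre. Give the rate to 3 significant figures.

Column moisture flux per unit crosswind length is F = V × PW.
Inflow: F_in = 11.2 × 62.4 = 698.88 mm·m/s
Outflow: F_out = 4.91 × 21.7 = 106.547 mm·m/s
Steady-state rate R = (F_in − F_out)/L = (698.88 − 106.547) / 264000 m = 2.244e-03 mm/s.
R = 2.244e-03 × 3600 = 8.08 mm/hr.
Over 12 h: total = 8.08 × 12 = 96.96 ≈ 97 mm.

R ≈ 8.08 mm/hr; total ≈ 97 mm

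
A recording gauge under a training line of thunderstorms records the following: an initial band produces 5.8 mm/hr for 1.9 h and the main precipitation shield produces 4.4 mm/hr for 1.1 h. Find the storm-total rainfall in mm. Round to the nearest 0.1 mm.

total ≈ 15.9 mm

Total = Σ Rᵢ Δtᵢ = 5.8 × 1.9 + 4.4 × 1.1
      = 11.02 + 4.84 = 15.9 mm.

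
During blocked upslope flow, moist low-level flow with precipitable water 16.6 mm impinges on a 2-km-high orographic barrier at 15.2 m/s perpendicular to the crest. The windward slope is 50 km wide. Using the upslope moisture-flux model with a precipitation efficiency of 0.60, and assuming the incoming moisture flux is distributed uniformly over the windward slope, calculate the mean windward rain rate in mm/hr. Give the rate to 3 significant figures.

Incoming column moisture flux per unit ridge length: F = V × PW = 15.2 × 16.6 = 252.32 mm·m/s.
Spread over the 50 km slope with efficiency ε = 0.60: R = ε·F/W = 0.60 × 252.32 / 50000 m = 3.028e-03 mm/s.
R = 3.028e-03 × 3600 = 10.9 mm/hr.

R ≈ 10.9 mm/hr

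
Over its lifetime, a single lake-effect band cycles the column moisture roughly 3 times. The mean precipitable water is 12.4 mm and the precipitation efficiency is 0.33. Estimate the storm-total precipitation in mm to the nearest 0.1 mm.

precipitation ≈ 12.3 mm

Each cycle deposits ε × PW = 0.33 × 12.4 = 4.092 mm.
Over 3 cycles: 3 × 4.092 = 12.3 mm.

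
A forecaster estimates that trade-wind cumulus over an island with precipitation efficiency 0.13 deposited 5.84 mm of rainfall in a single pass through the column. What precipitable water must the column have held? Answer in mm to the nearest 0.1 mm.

PW = rainfall / ε = 5.84 / 0.13 = 44.9 mm.

PW ≈ 44.9 mm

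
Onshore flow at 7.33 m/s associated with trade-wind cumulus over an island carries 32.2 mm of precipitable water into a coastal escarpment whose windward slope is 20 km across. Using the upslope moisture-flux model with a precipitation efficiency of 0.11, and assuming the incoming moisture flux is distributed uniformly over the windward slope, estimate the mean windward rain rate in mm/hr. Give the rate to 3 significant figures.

Incoming column moisture flux per unit ridge length: F = V × PW = 7.33 × 32.2 = 236.026 mm·m/s.
Spread over the 20 km slope with efficiency ε = 0.11: R = ε·F/W = 0.11 × 236.026 / 20000 m = 1.298e-03 mm/s.
R = 1.298e-03 × 3600 = 4.67 mm/hr.

R ≈ 4.67 mm/hr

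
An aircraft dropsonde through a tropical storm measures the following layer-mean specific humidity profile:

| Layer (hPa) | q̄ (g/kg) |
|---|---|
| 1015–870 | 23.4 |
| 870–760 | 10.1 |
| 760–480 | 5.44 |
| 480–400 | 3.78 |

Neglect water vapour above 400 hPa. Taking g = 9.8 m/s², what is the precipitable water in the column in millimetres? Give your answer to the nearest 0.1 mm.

Precipitable water is the column-integrated vapour mass per unit area: PW = (1/g) Σ q̄ Δp, with q in kg/kg and Δp in Pa (1 kg/m² of water = 1 mm).
Layer 1015–870 hPa: Δp = 145 hPa = 14500 Pa, q̄ = 0.0234 kg/kg → 0.0234 × 14500 / 9.8 = 34.62 mm
Layer 870–760 hPa: Δp = 110 hPa = 11000 Pa, q̄ = 0.0101 kg/kg → 0.0101 × 11000 / 9.8 = 11.34 mm
Layer 760–480 hPa: Δp = 280 hPa = 28000 Pa, q̄ = 0.00544 kg/kg → 0.00544 × 28000 / 9.8 = 15.54 mm
Layer 480–400 hPa: Δp = 80 hPa = 8000 Pa, q̄ = 0.00378 kg/kg → 0.00378 × 8000 / 9.8 = 3.09 mm
PW = 34.62 + 11.34 + 15.54 + 3.09 = 64.59 ≈ 64.6 mm.

PW ≈ 64.6 mm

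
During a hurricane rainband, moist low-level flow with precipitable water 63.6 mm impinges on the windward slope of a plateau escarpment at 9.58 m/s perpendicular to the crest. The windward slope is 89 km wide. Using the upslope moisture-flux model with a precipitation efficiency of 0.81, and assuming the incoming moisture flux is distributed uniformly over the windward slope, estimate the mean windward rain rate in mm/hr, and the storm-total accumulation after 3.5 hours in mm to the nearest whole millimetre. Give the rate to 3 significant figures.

R ≈ 20.0 mm/hr; total ≈ 70 mm

Incoming column moisture flux per unit ridge length: F = V × PW = 9.58 × 63.6 = 609.288 mm·m/s.
Spread over the 89 km slope with efficiency ε = 0.81: R = ε·F/W = 0.81 × 609.288 / 89000 m = 5.545e-03 mm/s.
R = 5.545e-03 × 3600 = 20.0 mm/hr.
Over 3.5 h: total = 20.0 × 3.5 = 70 mm.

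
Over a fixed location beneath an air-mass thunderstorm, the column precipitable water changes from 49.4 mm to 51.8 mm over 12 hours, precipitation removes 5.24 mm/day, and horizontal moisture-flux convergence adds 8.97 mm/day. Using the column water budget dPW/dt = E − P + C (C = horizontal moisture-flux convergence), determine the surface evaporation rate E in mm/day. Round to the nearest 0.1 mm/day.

dPW/dt = (51.8 − 49.4) mm / (12/24 day) = +4.800 mm/day.
E = dPW/dt + P − C = (+4.800) + 5.24 − (8.97) = 1.1 mm/day.

E ≈ 1.1 mm/day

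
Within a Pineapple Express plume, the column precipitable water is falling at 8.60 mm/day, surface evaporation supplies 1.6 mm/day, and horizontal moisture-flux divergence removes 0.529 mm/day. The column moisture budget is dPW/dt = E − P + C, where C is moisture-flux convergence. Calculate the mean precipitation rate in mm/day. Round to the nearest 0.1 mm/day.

P ≈ 9.7 mm/day

dPW/dt = -8.60 mm/day.
P = E + C − dPW/dt = 1.6 + (-0.529) − (-8.60) = 9.7 mm/day.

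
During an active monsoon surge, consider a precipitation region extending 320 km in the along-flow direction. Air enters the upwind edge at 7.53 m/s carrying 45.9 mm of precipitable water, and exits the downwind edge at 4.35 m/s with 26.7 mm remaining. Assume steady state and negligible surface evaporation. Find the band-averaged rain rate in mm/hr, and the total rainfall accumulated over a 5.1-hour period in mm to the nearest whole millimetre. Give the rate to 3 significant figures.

Column moisture flux per unit crosswind length is F = V × PW.
Inflow: F_in = 7.53 × 45.9 = 345.627 mm·m/s
Outflow: F_out = 4.35 × 26.7 = 116.145 mm·m/s
Steady-state rate R = (F_in − F_out)/L = (345.627 − 116.145) / 320000 m = 7.171e-04 mm/s.
R = 7.171e-04 × 3600 = 2.58 mm/hr.
Over 5.1 h: total = 2.58 × 5.1 = 13.158 ≈ 13 mm.

R ≈ 2.58 mm/hr; total ≈ 13 mm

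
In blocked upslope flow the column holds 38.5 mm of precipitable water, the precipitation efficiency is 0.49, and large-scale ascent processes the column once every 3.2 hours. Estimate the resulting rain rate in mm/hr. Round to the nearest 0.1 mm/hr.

Each overturning extracts ε × PW = 0.49 × 38.5 = 18.865 mm.
Rate = ε·PW / τ = 18.865 / 3.2 h = 5.9 mm/hr.

R ≈ 5.9 mm/hr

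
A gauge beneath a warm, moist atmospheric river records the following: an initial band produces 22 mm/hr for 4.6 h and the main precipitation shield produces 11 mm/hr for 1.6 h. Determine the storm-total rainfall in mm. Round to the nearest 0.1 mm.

Total = Σ Rᵢ Δtᵢ = 22 × 4.6 + 11 × 1.6
      = 101.2 + 17.6 = 118.8 mm.

total ≈ 118.8 mm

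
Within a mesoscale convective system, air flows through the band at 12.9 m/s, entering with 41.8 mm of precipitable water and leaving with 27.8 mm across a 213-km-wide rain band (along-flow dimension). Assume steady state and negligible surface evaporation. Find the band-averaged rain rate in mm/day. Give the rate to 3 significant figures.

Column moisture flux per unit crosswind length is F = V × PW.
Inflow: F_in = 12.9 × 41.8 = 539.22 mm·m/s
Outflow: F_out = 12.9 × 27.8 = 358.62 mm·m/s
Steady-state rate R = (F_in − F_out)/L = (539.22 − 358.62) / 213000 m = 8.479e-04 mm/s.
R = 8.479e-04 × 3600 × 24 = 73.3 mm/day.

R ≈ 73.3 mm/day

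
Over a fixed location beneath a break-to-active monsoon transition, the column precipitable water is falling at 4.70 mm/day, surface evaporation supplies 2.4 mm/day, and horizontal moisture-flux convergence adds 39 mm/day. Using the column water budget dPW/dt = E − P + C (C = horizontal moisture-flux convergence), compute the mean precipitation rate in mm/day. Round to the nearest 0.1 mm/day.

dPW/dt = -4.70 mm/day.
P = E + C − dPW/dt = 2.4 + (39) − (-4.70) = 46.1 mm/day.

P ≈ 46.1 mm/day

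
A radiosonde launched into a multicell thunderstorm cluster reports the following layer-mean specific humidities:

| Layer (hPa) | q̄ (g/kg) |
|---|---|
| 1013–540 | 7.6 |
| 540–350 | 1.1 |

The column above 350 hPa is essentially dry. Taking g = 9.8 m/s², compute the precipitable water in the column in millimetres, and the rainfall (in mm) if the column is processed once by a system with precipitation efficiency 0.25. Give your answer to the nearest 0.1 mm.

Precipitable water is the column-integrated vapour mass per unit area: PW = (1/g) Σ q̄ Δp, with q in kg/kg and Δp in Pa (1 kg/m² of water = 1 mm).
Layer 1013–540 hPa: Δp = 473 hPa = 47300 Pa, q̄ = 0.0076 kg/kg → 0.0076 × 47300 / 9.8 = 36.68 mm
Layer 540–350 hPa: Δp = 190 hPa = 19000 Pa, q̄ = 0.0011 kg/kg → 0.0011 × 19000 / 9.8 = 2.13 mm
PW = 36.68 + 2.13 = 38.81 ≈ 38.8 mm.
Rainfall = ε × PW = 0.25 × 38.8 = 9.7 mm.

PW ≈ 38.8 mm; rainfall ≈ 9.7 mm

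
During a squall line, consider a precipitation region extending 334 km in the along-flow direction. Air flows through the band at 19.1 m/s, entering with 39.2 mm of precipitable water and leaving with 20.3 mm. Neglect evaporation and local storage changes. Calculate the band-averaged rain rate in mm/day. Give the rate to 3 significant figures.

R ≈ 93.4 mm/day

Column moisture flux per unit crosswind length is F = V × PW.
Inflow: F_in = 19.1 × 39.2 = 748.72 mm·m/s
Outflow: F_out = 19.1 × 20.3 = 387.73 mm·m/s
Steady-state rate R = (F_in − F_out)/L = (748.72 − 387.73) / 334000 m = 1.081e-03 mm/s.
R = 1.081e-03 × 3600 × 24 = 93.4 mm/day.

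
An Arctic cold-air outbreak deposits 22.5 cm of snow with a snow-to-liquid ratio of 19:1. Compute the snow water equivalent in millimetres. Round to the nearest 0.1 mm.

SWE ≈ 11.8 mm

SWE = snow depth / ratio = 22.5 cm / 19 = 1.184 cm = 11.8 mm.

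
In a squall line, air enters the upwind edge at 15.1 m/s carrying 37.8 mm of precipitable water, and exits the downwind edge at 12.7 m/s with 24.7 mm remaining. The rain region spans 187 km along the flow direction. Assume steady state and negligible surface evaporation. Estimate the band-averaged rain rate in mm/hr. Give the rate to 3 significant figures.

Column moisture flux per unit crosswind length is F = V × PW.
Inflow: F_in = 15.1 × 37.8 = 570.78 mm·m/s
Outflow: F_out = 12.7 × 24.7 = 313.69 mm·m/s
Steady-state rate R = (F_in − F_out)/L = (570.78 − 313.69) / 187000 m = 1.375e-03 mm/s.
R = 1.375e-03 × 3600 = 4.95 mm/hr.

R ≈ 4.95 mm/hr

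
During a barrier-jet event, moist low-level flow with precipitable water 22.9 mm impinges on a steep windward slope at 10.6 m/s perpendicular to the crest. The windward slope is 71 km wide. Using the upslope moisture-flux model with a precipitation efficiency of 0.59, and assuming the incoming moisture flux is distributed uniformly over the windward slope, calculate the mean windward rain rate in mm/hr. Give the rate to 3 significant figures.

R ≈ 7.26 mm/hr

Incoming column moisture flux per unit ridge length: F = V × PW = 10.6 × 22.9 = 242.74 mm·m/s.
Spread over the 71 km slope with efficiency ε = 0.59: R = ε·F/W = 0.59 × 242.74 / 71000 m = 2.017e-03 mm/s.
R = 2.017e-03 × 3600 = 7.26 mm/hr.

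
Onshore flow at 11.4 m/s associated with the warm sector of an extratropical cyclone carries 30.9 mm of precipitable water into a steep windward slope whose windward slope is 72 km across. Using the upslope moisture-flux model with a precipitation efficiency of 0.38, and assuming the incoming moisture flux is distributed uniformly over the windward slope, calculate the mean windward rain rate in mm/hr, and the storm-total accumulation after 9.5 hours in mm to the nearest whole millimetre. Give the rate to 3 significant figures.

R ≈ 6.69 mm/hr; total ≈ 64 mm

Incoming column moisture flux per unit ridge length: F = V × PW = 11.4 × 30.9 = 352.26 mm·m/s.
Spread over the 72 km slope with efficiency ε = 0.38: R = ε·F/W = 0.38 × 352.26 / 72000 m = 1.859e-03 mm/s.
R = 1.859e-03 × 3600 = 6.69 mm/hr.
Over 9.5 h: total = 6.69 × 9.5 = 63.555 ≈ 64 mm.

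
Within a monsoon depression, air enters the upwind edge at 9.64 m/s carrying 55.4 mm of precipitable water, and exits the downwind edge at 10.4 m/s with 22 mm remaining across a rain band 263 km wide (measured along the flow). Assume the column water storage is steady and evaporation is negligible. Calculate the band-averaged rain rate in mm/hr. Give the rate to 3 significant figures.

R ≈ 4.18 mm/hr

Column moisture flux per unit crosswind length is F = V × PW.
Inflow: F_in = 9.64 × 55.4 = 534.056 mm·m/s
Outflow: F_out = 10.4 × 22 = 228.8 mm·m/s
Steady-state rate R = (F_in − F_out)/L = (534.056 − 228.8) / 263000 m = 1.161e-03 mm/s.
R = 1.161e-03 × 3600 = 4.18 mm/hr.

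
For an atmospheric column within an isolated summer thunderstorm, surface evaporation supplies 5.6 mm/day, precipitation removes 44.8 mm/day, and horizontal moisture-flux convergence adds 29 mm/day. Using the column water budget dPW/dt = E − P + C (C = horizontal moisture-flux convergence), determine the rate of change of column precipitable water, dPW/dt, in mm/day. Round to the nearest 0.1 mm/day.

dPW/dt ≈ -10.2 mm/day

dPW/dt = E − P + C = 5.6 − 44.8 + (29) = -10.2 mm/day.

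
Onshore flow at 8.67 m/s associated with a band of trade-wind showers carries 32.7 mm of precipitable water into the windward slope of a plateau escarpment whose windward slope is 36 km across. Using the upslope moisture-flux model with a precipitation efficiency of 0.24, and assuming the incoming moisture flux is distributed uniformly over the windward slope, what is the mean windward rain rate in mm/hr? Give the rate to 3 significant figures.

Incoming column moisture flux per unit ridge length: F = V × PW = 8.67 × 32.7 = 283.509 mm·m/s.
Spread over the 36 km slope with efficiency ε = 0.24: R = ε·F/W = 0.24 × 283.509 / 36000 m = 1.890e-03 mm/s.
R = 1.890e-03 × 3600 = 6.80 mm/hr.

R ≈ 6.80 mm/hr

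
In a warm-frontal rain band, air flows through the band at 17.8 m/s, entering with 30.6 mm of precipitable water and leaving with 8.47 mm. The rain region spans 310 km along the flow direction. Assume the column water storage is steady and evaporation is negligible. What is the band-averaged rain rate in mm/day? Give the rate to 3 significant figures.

R ≈ 110 mm/day

Column moisture flux per unit crosswind length is F = V × PW.
Inflow: F_in = 17.8 × 30.6 = 544.68 mm·m/s
Outflow: F_out = 17.8 × 8.47 = 150.766 mm·m/s
Steady-state rate R = (F_in − F_out)/L = (544.68 − 150.766) / 310000 m = 1.271e-03 mm/s.
R = 1.271e-03 × 3600 × 24 = 110 mm/day.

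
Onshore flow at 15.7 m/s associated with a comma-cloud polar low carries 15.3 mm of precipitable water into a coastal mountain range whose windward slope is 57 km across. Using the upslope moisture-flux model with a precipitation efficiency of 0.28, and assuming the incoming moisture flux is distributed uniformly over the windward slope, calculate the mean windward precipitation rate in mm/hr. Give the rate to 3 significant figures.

R ≈ 4.25 mm/hr

Incoming column moisture flux per unit ridge length: F = V × PW = 15.7 × 15.3 = 240.21 mm·m/s.
Spread over the 57 km slope with efficiency ε = 0.28: R = ε·F/W = 0.28 × 240.21 / 57000 m = 1.180e-03 mm/s.
R = 1.180e-03 × 3600 = 4.25 mm/hr.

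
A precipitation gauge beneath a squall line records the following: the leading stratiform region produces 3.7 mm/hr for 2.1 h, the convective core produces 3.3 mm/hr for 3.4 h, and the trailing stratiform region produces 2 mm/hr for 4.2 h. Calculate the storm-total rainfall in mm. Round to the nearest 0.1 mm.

Total = Σ Rᵢ Δtᵢ = 3.7 × 2.1 + 3.3 × 3.4 + 2 × 4.2
      = 7.77 + 11.22 + 8.4 = 27.4 mm.

total ≈ 27.4 mm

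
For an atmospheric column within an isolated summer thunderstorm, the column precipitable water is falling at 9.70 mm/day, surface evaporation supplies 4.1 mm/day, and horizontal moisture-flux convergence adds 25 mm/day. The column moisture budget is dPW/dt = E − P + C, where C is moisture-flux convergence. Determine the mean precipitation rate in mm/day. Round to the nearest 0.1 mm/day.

P ≈ 38.8 mm/day

dPW/dt = -9.70 mm/day.
P = E + C − dPW/dt = 4.1 + (25) − (-9.70) = 38.8 mm/day.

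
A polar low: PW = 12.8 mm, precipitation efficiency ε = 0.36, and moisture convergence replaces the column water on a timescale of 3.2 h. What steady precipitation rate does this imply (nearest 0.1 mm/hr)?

R ≈ 1.4 mm/hr

Each overturning extracts ε × PW = 0.36 × 12.8 = 4.608 mm.
Rate = ε·PW / τ = 4.608 / 3.2 h = 1.4 mm/hr.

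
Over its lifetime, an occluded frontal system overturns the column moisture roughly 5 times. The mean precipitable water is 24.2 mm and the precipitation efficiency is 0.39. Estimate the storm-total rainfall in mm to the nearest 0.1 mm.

rainfall ≈ 47.2 mm

Each cycle deposits ε × PW = 0.39 × 24.2 = 9.438 mm.
Over 5 cycles: 5 × 9.438 = 47.2 mm.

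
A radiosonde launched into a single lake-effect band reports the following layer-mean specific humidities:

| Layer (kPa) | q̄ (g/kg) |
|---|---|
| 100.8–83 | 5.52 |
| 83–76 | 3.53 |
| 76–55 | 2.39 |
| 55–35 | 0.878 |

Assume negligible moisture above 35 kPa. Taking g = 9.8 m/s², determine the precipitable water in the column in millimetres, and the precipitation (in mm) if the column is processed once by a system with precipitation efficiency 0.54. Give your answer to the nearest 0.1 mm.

PW ≈ 19.5 mm; precipitation ≈ 10.5 mm

Precipitable water is the column-integrated vapour mass per unit area: PW = (1/g) Σ q̄ Δp, with q in kg/kg and Δp in Pa (1 kg/m² of water = 1 mm).
Layer 100.8–83 kPa: Δp = 178 hPa = 17800 Pa, q̄ = 0.00552 kg/kg → 0.00552 × 17800 / 9.8 = 10.03 mm
Layer 83–76 kPa: Δp = 70 hPa = 7000 Pa, q̄ = 0.00353 kg/kg → 0.00353 × 7000 / 9.8 = 2.52 mm
Layer 76–55 kPa: Δp = 210 hPa = 21000 Pa, q̄ = 0.00239 kg/kg → 0.00239 × 21000 / 9.8 = 5.12 mm
Layer 55–35 kPa: Δp = 200 hPa = 20000 Pa, q̄ = 0.000878 kg/kg → 0.000878 × 20000 / 9.8 = 1.79 mm
PW = 10.03 + 2.52 + 5.12 + 1.79 = 19.46 ≈ 19.5 mm.
Precipitation = ε × PW = 0.54 × 19.5 = 10.5 mm.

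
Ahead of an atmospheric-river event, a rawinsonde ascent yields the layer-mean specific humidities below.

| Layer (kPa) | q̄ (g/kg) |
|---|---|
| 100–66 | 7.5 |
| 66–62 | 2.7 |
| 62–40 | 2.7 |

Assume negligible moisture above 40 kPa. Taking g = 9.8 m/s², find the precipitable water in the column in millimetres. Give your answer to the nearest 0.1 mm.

Precipitable water is the column-integrated vapour mass per unit area: PW = (1/g) Σ q̄ Δp, with q in kg/kg and Δp in Pa (1 kg/m² of water = 1 mm).
Layer 100–66 kPa: Δp = 340 hPa = 34000 Pa, q̄ = 0.0075 kg/kg → 0.0075 × 34000 / 9.8 = 26.02 mm
Layer 66–62 kPa: Δp = 40 hPa = 4000 Pa, q̄ = 0.0027 kg/kg → 0.0027 × 4000 / 9.8 = 1.10 mm
Layer 62–40 kPa: Δp = 220 hPa = 22000 Pa, q̄ = 0.0027 kg/kg → 0.0027 × 22000 / 9.8 = 6.06 mm
PW = 26.02 + 1.10 + 6.06 = 33.18 ≈ 33.2 mm.

PW ≈ 33.2 mm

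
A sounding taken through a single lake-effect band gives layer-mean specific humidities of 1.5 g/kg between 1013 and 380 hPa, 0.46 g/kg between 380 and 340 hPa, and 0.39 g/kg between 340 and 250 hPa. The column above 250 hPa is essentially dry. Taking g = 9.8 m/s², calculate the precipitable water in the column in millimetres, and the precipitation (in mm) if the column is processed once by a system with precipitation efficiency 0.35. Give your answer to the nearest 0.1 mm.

PW ≈ 10.2 mm; precipitation ≈ 3.6 mm

Precipitable water is the column-integrated vapour mass per unit area: PW = (1/g) Σ q̄ Δp, with q in kg/kg and Δp in Pa (1 kg/m² of water = 1 mm).
Layer 1013–380 hPa: Δp = 633 hPa = 63300 Pa, q̄ = 0.0015 kg/kg → 0.0015 × 63300 / 9.8 = 9.69 mm
Layer 380–340 hPa: Δp = 40 hPa = 4000 Pa, q̄ = 0.00046 kg/kg → 0.00046 × 4000 / 9.8 = 0.19 mm
Layer 340–250 hPa: Δp = 90 hPa = 9000 Pa, q̄ = 0.00039 kg/kg → 0.00039 × 9000 / 9.8 = 0.36 mm
PW = 9.69 + 0.19 + 0.36 = 10.24 ≈ 10.2 mm.
Precipitation = ε × PW = 0.35 × 10.2 = 3.6 mm.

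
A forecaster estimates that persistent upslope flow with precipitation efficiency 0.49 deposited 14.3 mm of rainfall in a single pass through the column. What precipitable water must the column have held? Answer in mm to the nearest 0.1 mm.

PW = rainfall / ε = 14.3 / 0.49 = 29.2 mm.

PW ≈ 29.2 mm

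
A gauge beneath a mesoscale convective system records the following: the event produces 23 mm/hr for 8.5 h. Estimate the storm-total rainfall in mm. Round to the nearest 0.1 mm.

total ≈ 195.5 mm

Total = Σ Rᵢ Δtᵢ = 23 × 8.5
      = 195.5 = 195.5 mm.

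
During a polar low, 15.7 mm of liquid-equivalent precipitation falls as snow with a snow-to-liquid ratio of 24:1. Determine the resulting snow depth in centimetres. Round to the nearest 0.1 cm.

Snow depth = liquid × ratio = 15.7 mm × 24 = 376.8 mm = 37.7 cm.

snow depth ≈ 37.7 cm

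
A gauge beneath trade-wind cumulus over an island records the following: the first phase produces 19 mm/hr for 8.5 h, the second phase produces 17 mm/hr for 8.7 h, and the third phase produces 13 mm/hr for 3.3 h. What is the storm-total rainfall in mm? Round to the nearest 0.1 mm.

Total = Σ Rᵢ Δtᵢ = 19 × 8.5 + 17 × 8.7 + 13 × 3.3
      = 161.5 + 147.9 + 42.9 = 352.3 mm.

total ≈ 352.3 mm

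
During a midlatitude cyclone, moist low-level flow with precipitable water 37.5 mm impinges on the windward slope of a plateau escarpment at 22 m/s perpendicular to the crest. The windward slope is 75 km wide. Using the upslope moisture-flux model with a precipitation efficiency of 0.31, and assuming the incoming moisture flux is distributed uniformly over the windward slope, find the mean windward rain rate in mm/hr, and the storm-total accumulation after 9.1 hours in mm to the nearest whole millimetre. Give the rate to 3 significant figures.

Incoming column moisture flux per unit ridge length: F = V × PW = 22 × 37.5 = 825 mm·m/s.
Spread over the 75 km slope with efficiency ε = 0.31: R = ε·F/W = 0.31 × 825 / 75000 m = 3.410e-03 mm/s.
R = 3.410e-03 × 3600 = 12.3 mm/hr.
Over 9.1 h: total = 12.3 × 9.1 = 111.93 ≈ 112 mm.

R ≈ 12.3 mm/hr; total ≈ 112 mm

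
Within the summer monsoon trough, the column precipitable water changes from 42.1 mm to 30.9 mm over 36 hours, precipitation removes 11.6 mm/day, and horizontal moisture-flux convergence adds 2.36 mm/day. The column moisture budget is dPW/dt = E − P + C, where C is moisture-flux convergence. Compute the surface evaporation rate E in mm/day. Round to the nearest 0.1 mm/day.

E ≈ 1.8 mm/day

dPW/dt = (30.9 − 42.1) mm / (36/24 day) = -7.467 mm/day.
E = dPW/dt + P − C = (-7.467) + 11.6 − (2.36) = 1.8 mm/day.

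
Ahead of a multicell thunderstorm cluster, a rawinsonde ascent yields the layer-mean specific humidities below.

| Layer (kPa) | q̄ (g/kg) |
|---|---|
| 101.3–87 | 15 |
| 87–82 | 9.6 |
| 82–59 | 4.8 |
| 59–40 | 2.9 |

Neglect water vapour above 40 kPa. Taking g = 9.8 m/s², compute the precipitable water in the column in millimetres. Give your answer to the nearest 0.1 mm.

PW ≈ 43.7 mm

Precipitable water is the column-integrated vapour mass per unit area: PW = (1/g) Σ q̄ Δp, with q in kg/kg and Δp in Pa (1 kg/m² of water = 1 mm).
Layer 101.3–87 kPa: Δp = 143 hPa = 14300 Pa, q̄ = 0.015 kg/kg → 0.015 × 14300 / 9.8 = 21.89 mm
Layer 87–82 kPa: Δp = 50 hPa = 5000 Pa, q̄ = 0.0096 kg/kg → 0.0096 × 5000 / 9.8 = 4.90 mm
Layer 82–59 kPa: Δp = 230 hPa = 23000 Pa, q̄ = 0.0048 kg/kg → 0.0048 × 23000 / 9.8 = 11.27 mm
Layer 59–40 kPa: Δp = 190 hPa = 19000 Pa, q̄ = 0.0029 kg/kg → 0.0029 × 19000 / 9.8 = 5.62 mm
PW = 21.89 + 4.90 + 11.27 + 5.62 = 43.68 ≈ 43.7 mm.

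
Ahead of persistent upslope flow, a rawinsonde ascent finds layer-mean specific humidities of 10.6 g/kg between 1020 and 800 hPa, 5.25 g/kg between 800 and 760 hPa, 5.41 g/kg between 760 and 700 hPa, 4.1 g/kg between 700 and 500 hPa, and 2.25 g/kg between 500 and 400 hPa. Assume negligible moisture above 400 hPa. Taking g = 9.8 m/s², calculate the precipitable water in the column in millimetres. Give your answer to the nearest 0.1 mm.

Precipitable water is the column-integrated vapour mass per unit area: PW = (1/g) Σ q̄ Δp, with q in kg/kg and Δp in Pa (1 kg/m² of water = 1 mm).
Layer 1020–800 hPa: Δp = 220 hPa = 22000 Pa, q̄ = 0.0106 kg/kg → 0.0106 × 22000 / 9.8 = 23.80 mm
Layer 800–760 hPa: Δp = 40 hPa = 4000 Pa, q̄ = 0.00525 kg/kg → 0.00525 × 4000 / 9.8 = 2.14 mm
Layer 760–700 hPa: Δp = 60 hPa = 6000 Pa, q̄ = 0.00541 kg/kg → 0.00541 × 6000 / 9.8 = 3.31 mm
Layer 700–500 hPa: Δp = 200 hPa = 20000 Pa, q̄ = 0.0041 kg/kg → 0.0041 × 20000 / 9.8 = 8.37 mm
Layer 500–400 hPa: Δp = 100 hPa = 10000 Pa, q̄ = 0.00225 kg/kg → 0.00225 × 10000 / 9.8 = 2.30 mm
PW = 23.80 + 2.14 + 3.31 + 8.37 + 2.30 = 39.92 ≈ 39.9 mm.

PW ≈ 39.9 mm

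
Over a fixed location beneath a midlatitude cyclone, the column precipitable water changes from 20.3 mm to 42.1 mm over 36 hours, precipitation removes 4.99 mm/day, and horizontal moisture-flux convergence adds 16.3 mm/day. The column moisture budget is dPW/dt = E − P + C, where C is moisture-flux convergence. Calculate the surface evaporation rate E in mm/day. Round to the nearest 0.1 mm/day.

E ≈ 3.2 mm/day

dPW/dt = (42.1 − 20.3) mm / (36/24 day) = +14.533 mm/day.
E = dPW/dt + P − C = (+14.533) + 4.99 − (16.3) = 3.2 mm/day.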